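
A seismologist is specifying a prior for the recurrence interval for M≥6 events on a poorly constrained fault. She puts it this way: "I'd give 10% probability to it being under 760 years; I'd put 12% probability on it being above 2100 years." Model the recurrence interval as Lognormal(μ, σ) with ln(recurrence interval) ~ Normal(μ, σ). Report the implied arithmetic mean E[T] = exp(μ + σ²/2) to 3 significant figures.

If T ~ Lognormal(μ,σ) then ln T ~ Normal(μ,σ), so the p-quantile of ln T is μ + z_p·σ.
ln(760) = 6.633 and ln(2100) = 7.65; z_{0.1} = -1.282, z_{0.88} = 1.175.
σ = (7.65 − 6.633)/(1.175 − (-1.282)) = 0.414.
μ = 6.633 − (-1.282)·0.414 = 7.164.
E[T] = exp(μ + σ²/2) = exp(7.164 + 0.0856) = 1410 years.

E[T] ≈ 1410 years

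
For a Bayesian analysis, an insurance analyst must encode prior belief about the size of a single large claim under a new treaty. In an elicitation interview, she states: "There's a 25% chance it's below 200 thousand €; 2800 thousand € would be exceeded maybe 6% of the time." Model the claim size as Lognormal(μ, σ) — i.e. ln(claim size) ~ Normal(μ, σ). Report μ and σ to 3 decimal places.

If T ~ Lognormal(μ,σ) then ln T ~ Normal(μ,σ), so the p-quantile of ln T is μ + z_p·σ.
ln(200) = 5.298 and ln(2800) = 7.937; z_{0.25} = -0.6745, z_{0.94} = 1.555.
σ = (7.937 − 5.298)/(1.555 − (-0.6745)) = 1.184.
μ = 5.298 − (-0.6745)·1.184 = 6.097.

μ ≈ 6.097, σ ≈ 1.184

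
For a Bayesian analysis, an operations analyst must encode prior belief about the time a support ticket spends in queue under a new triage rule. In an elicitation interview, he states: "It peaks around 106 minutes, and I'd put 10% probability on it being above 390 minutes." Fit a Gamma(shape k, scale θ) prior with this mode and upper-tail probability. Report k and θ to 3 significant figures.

k ≈ 2.1, θ ≈ 96.7

Gamma(k,θ) with k>1 has mode (k−1)θ, so θ = 106/(k−1).
Need P(X < 390) = 0.9 with θ tied to k this way. Start at k = 2, θ = 106: P(X<390) ≈ 0.882.
Too low — raise k to concentrate. Iterating converges to k ≈ 2.1.
Then θ = 106/(2.1−1) ≈ 96.7.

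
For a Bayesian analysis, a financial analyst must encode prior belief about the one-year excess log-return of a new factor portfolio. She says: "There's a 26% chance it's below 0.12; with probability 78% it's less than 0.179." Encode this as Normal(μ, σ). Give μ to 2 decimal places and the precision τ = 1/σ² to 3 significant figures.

The p-quantile of Normal(μ,σ) is μ + z_p·σ, with z_{0.26} = -0.6433 and z_{0.78} = 0.7722.
Eliminate σ: μ = (z₂·x₁ − z₁·x₂)/(z₂ − z₁) = (0.7722·0.12 − (-0.6433)·0.179)/1.416 = 0.15.
Then σ = (x₂ − x₁)/(z₂ − z₁) = (0.179 − 0.12)/1.416 = 0.04.
Precision τ = 1/σ² = 1/0.04168² = 576.

μ = 0.15, τ = 576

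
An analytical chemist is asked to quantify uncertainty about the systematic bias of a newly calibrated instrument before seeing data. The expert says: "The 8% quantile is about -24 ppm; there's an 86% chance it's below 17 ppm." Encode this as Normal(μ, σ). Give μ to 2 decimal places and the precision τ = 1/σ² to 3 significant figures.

μ = -0.82, τ = 0.00367

For Normal(μ,σ), the p-quantile is μ + z_p·σ. Here z_{0.08} = -1.405, z_{0.86} = 1.08.
So -24 = μ − 1.405σ and 17 = μ + 1.08σ.
Subtracting: σ = (17 − -24)/(1.08 − (-1.405)) = 16.50.
Then μ = -24 − (-1.405)·16.50 = -0.82.
Precision τ = 1/σ² = 1/16.5² = 0.00367.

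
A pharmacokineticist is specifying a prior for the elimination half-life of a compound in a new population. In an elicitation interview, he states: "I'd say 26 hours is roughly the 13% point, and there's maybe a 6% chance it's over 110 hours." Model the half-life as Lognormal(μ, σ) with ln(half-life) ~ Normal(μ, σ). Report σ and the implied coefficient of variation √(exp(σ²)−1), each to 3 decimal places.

If T ~ Lognormal(μ,σ) then ln T ~ Normal(μ,σ), so the p-quantile of ln T is μ + z_p·σ.
ln(26) = 3.258 and ln(110) = 4.7; z_{0.13} = -1.126, z_{0.94} = 1.555.
σ = (4.7 − 3.258)/(1.555 − (-1.126)) = 0.538.
μ = 3.258 − (-1.126)·0.538 = 3.864.
CV = √(exp(σ²)−1) = √(exp(0.2894)−1) = 0.579.

σ ≈ 0.538, CV ≈ 0.579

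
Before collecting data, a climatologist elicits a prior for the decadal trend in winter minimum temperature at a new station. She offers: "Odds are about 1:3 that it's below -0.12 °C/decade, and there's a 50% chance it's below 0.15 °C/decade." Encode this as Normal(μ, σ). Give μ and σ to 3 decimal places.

μ = 0.150, σ = 0.400

For Normal(μ,σ), the p-quantile is μ + z_p·σ. Here z_{0.25} = -0.6745, z_{0.5} = 0.
So -0.12 = μ − 0.6745σ and 0.15 = μ + 0σ.
Subtracting: σ = (0.15 − -0.12)/(0 − (-0.6745)) = 0.400.
Then μ = -0.12 − (-0.6745)·0.400 = 0.150.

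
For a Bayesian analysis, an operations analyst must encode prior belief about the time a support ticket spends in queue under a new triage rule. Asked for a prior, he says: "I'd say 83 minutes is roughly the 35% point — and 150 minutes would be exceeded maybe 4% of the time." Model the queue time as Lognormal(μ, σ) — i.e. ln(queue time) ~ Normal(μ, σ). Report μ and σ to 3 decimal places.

μ ≈ 4.526, σ ≈ 0.277

If T ~ Lognormal(μ,σ) then ln T ~ Normal(μ,σ), so the p-quantile of ln T is μ + z_p·σ.
ln(83) = 4.419 and ln(150) = 5.011; z_{0.35} = -0.3853, z_{0.96} = 1.751.
σ = (5.011 − 4.419)/(1.751 − (-0.3853)) = 0.277.
μ = 4.419 − (-0.3853)·0.277 = 4.526.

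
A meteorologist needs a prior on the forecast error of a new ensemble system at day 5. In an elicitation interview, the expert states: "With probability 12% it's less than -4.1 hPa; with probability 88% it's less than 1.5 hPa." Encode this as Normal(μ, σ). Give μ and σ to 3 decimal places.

For Normal(μ,σ), the p-quantile is μ + z_p·σ. Here z_{0.12} = -1.175, z_{0.88} = 1.175.
So -4.1 = μ − 1.175σ and 1.5 = μ + 1.175σ.
Subtracting: σ = (1.5 − -4.1)/(1.175 − (-1.175)) = 2.383.
Then μ = -4.1 − (-1.175)·2.383 = -1.300.

μ = -1.300, σ = 2.383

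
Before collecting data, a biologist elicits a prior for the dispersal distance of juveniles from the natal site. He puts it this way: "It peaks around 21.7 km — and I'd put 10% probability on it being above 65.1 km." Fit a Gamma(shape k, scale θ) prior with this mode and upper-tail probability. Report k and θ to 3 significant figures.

Gamma(k,θ) with k>1 has mode (k−1)θ, so θ = 21.7/(k−1).
Need P(X < 65.1) = 0.9 with θ tied to k this way. Start at k = 2, θ = 21.7: P(X<65.1) ≈ 0.801.
Too low — raise k to concentrate. Iterating converges to k ≈ 2.58.
Then θ = 21.7/(2.58−1) ≈ 13.8.

k ≈ 2.58, θ ≈ 13.8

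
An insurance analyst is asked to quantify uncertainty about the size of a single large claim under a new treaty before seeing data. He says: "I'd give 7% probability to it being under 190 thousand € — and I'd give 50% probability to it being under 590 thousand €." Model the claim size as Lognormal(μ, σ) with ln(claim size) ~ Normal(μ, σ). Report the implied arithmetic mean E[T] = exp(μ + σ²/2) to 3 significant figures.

If T ~ Lognormal(μ,σ) then ln T ~ Normal(μ,σ), so the p-quantile of ln T is μ + z_p·σ.
ln(190) = 5.247 and ln(590) = 6.38; z_{0.07} = -1.476, z_{0.5} = 0.
σ = (6.38 − 5.247)/(0 − (-1.476)) = 0.768.
μ = 5.247 − (-1.476)·0.768 = 6.380.
E[T] = exp(μ + σ²/2) = exp(6.380 + 0.2948) = 792 thousand €.

E[T] ≈ 792 thousand €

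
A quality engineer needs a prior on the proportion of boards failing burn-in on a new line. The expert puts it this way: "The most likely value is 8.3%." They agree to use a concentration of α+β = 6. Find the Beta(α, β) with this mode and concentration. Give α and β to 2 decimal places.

α = 1.33, β = 4.67

For α,β > 1 the Beta mode is (α−1)/(α+β−2). With α+β = 6, the mode is (α−1)/4.
Set (α−1)/4 = 0.083 → α = 1 + 0.083·4 = 1.33.
β = 6 − α = 4.67.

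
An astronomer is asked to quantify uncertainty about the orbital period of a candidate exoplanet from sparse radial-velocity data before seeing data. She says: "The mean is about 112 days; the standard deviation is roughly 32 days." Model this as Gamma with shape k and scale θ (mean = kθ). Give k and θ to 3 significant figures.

k ≈ 12.2, θ ≈ 9.14

For Gamma(k, scale θ): mean = kθ, variance = kθ², so CV = 1/√k.
CV = SD/mean = 32/112 = 0.2857, hence k = 1/CV² = 12.2.
Then θ = mean/k = 112/12.2 = 9.14.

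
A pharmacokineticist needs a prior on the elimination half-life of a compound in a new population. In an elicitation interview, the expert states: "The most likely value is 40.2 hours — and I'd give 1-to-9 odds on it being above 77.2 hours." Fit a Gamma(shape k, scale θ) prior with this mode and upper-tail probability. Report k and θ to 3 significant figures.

k ≈ 5.49, θ ≈ 8.95

Gamma(k,θ) with k>1 has mode (k−1)θ, so θ = 40.2/(k−1).
Need P(X < 77.2) = 0.9 with θ tied to k this way. Start at k = 2, θ = 40.2: P(X<77.2) ≈ 0.572.
Too low — raise k to concentrate. Iterating converges to k ≈ 5.49.
Then θ = 40.2/(5.49−1) ≈ 8.95.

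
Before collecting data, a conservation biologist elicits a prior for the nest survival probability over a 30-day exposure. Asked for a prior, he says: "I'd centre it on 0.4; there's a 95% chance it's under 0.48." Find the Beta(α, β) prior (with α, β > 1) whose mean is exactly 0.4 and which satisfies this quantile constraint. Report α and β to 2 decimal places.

With mean 0.4 fixed, write α = 0.4s, β = 0.6s where s = α+β.
Need P(θ < 0.48) = 0.95 under Beta(0.4s, 0.6s). Normal approximation: (q−m)/√(m(1−m)/s) ≈ z_{0.95} = 1.64, so s ≈ 0.4·0.6·(1.64)²/(0.48−0.4)² = 101.5.
At s = 101.5: P(θ<0.48) ≈ 0.948. Adjusting to match 0.95 gives s ≈ 103.42.
So α = 0.4·103.42 ≈ 41.37, β = 0.6·103.42 ≈ 62.05.

α ≈ 41.37, β ≈ 62.05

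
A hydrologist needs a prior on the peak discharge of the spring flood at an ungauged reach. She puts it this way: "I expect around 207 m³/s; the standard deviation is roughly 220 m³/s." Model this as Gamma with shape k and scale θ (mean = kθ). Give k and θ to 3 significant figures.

For Gamma(k, scale θ): mean = kθ, variance = kθ², so CV = 1/√k.
CV = SD/mean = 220/207 = 1.063, hence k = 1/CV² = 0.885.
Then θ = mean/k = 207/0.885 = 234.

k ≈ 0.885, θ ≈ 234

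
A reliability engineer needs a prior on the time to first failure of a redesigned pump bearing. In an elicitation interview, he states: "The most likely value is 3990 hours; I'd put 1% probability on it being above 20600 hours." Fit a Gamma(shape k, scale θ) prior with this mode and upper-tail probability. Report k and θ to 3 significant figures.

k ≈ 2.44, θ ≈ 2770

Gamma(k,θ) with k>1 has mode (k−1)θ, so θ = 3990/(k−1).
Need P(X < 20600) = 0.99 with θ tied to k this way. Start at k = 2, θ = 3990: P(X<20600) ≈ 0.965.
Too low — raise k to concentrate. Iterating converges to k ≈ 2.44.
Then θ = 3990/(2.44−1) ≈ 2770.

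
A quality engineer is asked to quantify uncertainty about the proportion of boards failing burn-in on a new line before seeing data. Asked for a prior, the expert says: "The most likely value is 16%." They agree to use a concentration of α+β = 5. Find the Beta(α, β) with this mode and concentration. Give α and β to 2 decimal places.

For α,β > 1 the Beta mode is (α−1)/(α+β−2). With α+β = 5, the mode is (α−1)/3.
Set (α−1)/3 = 0.16 → α = 1 + 0.16·3 = 1.48.
β = 5 − α = 3.52.

α = 1.48, β = 3.52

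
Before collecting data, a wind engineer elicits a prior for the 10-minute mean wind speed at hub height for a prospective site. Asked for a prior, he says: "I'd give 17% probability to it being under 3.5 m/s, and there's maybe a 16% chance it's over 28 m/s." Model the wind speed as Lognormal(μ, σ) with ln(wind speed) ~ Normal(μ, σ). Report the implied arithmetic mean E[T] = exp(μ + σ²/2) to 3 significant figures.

E[T] ≈ 17.1 m/s

If T ~ Lognormal(μ,σ) then ln T ~ Normal(μ,σ), so the p-quantile of ln T is μ + z_p·σ.
ln(3.5) = 1.253 and ln(28) = 3.332; z_{0.17} = -0.9542, z_{0.84} = 0.9945.
σ = (3.332 − 1.253)/(0.9945 − (-0.9542)) = 1.067.
μ = 1.253 − (-0.9542)·1.067 = 2.271.
E[T] = exp(μ + σ²/2) = exp(2.271 + 0.5694) = 17.1 m/s.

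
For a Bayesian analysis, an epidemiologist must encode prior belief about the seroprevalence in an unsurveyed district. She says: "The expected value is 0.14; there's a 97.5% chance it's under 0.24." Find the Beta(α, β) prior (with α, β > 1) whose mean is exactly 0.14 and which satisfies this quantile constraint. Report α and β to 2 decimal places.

With mean 0.14 fixed, write α = 0.14s, β = 0.86s where s = α+β.
Need P(θ < 0.24) = 0.975 under Beta(0.14s, 0.86s). Normal approximation: (q−m)/√(m(1−m)/s) ≈ z_{0.975} = 1.96, so s ≈ 0.14·0.86·(1.96)²/(0.24−0.14)² = 46.3.
At s = 46.3: P(θ<0.24) ≈ 0.962. Adjusting to match 0.975 gives s ≈ 57.31.
So α = 0.14·57.31 ≈ 8.02, β = 0.86·57.31 ≈ 49.29.

α ≈ 8.02, β ≈ 49.29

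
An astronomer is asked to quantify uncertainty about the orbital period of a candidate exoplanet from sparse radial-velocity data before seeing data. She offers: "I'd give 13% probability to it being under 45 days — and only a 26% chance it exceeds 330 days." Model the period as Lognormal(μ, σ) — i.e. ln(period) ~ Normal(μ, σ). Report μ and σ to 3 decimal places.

If T ~ Lognormal(μ,σ) then ln T ~ Normal(μ,σ), so the p-quantile of ln T is μ + z_p·σ.
ln(45) = 3.807 and ln(330) = 5.799; z_{0.13} = -1.126, z_{0.74} = 0.6433.
σ = (5.799 − 3.807)/(0.6433 − (-1.126)) = 1.126.
μ = 3.807 − (-1.126)·1.126 = 5.075.

μ ≈ 5.075, σ ≈ 1.126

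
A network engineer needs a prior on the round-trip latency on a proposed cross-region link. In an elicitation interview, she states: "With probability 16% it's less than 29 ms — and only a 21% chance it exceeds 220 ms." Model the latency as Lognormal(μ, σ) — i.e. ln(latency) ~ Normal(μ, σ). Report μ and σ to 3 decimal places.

If T ~ Lognormal(μ,σ) then ln T ~ Normal(μ,σ), so the p-quantile of ln T is μ + z_p·σ.
ln(29) = 3.367 and ln(220) = 5.394; z_{0.16} = -0.9945, z_{0.79} = 0.8064.
σ = (5.394 − 3.367)/(0.8064 − (-0.9945)) = 1.125.
μ = 3.367 − (-0.9945)·1.125 = 4.486.

μ ≈ 4.486, σ ≈ 1.125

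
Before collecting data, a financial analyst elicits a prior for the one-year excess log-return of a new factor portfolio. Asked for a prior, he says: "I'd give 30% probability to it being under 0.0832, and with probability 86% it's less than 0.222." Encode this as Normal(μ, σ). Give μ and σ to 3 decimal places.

The p-quantile of Normal(μ,σ) is μ + z_p·σ, with z_{0.3} = -0.5244 and z_{0.86} = 1.08.
Eliminate σ: μ = (z₂·x₁ − z₁·x₂)/(z₂ − z₁) = (1.08·0.0832 − (-0.5244)·0.222)/1.605 = 0.129.
Then σ = (x₂ − x₁)/(z₂ − z₁) = (0.222 − 0.0832)/1.605 = 0.086.

μ = 0.129, σ = 0.086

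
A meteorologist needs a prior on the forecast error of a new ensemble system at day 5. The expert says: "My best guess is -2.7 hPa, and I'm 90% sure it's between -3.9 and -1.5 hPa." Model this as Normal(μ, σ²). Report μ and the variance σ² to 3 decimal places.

A symmetric 90% interval runs μ ± z·σ with z = 1.645.
Half-width = 1.2, so σ = 1.2/1.645 = 0.7295 and σ² = 0.532.
μ is the stated best guess, -2.700.

μ = -2.700, σ² = 0.532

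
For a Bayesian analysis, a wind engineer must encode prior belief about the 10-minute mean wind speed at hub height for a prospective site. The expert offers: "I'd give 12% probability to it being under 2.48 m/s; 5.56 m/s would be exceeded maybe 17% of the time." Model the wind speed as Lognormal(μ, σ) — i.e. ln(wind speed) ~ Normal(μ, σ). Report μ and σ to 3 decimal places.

μ ≈ 1.354, σ ≈ 0.379

If T ~ Lognormal(μ,σ) then ln T ~ Normal(μ,σ), so the p-quantile of ln T is μ + z_p·σ.
ln(2.48) = 0.9083 and ln(5.56) = 1.716; z_{0.12} = -1.175, z_{0.83} = 0.9542.
σ = (1.716 − 0.9083)/(0.9542 − (-1.175)) = 0.379.
μ = 0.9083 − (-1.175)·0.379 = 1.354.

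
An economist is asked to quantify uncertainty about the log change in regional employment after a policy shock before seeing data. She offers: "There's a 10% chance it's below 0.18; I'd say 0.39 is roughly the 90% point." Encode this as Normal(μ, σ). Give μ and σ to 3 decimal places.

μ = 0.285, σ = 0.082

The p-quantile of Normal(μ,σ) is μ + z_p·σ, with z_{0.1} = -1.282 and z_{0.9} = 1.282.
Eliminate σ: μ = (z₂·x₁ − z₁·x₂)/(z₂ − z₁) = (1.282·0.18 − (-1.282)·0.39)/2.563 = 0.285.
Then σ = (x₂ − x₁)/(z₂ − z₁) = (0.39 − 0.18)/2.563 = 0.082.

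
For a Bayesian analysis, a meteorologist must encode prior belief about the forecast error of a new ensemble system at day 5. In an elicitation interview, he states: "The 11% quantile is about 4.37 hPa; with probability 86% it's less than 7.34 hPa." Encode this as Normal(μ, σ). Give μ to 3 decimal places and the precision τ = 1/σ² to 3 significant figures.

μ = 5.949, τ = 0.603

The p-quantile of Normal(μ,σ) is μ + z_p·σ, with z_{0.11} = -1.227 and z_{0.86} = 1.08.
Eliminate σ: μ = (z₂·x₁ − z₁·x₂)/(z₂ − z₁) = (1.08·4.37 − (-1.227)·7.34)/2.307 = 5.949.
Then σ = (x₂ − x₁)/(z₂ − z₁) = (7.34 − 4.37)/2.307 = 1.287.
Precision τ = 1/σ² = 1/1.287² = 0.603.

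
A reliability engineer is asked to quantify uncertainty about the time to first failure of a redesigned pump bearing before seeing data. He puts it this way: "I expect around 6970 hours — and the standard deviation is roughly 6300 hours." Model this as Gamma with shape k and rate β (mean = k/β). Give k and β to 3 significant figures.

For Gamma(k, rate β): mean = k/β, variance = k/β², so CV = 1/√k.
CV = SD/mean = 6300/6970 = 0.9039, hence k = 1/CV² = 1.22.
Then β = k/mean = 1.22/6970 = 0.000176.

k ≈ 1.22, β ≈ 0.000176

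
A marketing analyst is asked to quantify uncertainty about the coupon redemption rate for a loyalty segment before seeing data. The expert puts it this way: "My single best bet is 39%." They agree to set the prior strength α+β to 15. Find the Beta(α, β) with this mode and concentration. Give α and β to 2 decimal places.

For α,β > 1 the Beta mode is (α−1)/(α+β−2). With α+β = 15, the mode is (α−1)/13.
Set (α−1)/13 = 0.39 → α = 1 + 0.39·13 = 6.07.
β = 15 − α = 8.93.

α = 6.07, β = 8.93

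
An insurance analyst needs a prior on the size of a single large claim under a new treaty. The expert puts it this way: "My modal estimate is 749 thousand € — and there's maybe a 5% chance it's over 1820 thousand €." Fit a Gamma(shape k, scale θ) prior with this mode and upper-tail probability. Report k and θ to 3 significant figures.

k ≈ 4.46, θ ≈ 217

Gamma(k,θ) with k>1 has mode (k−1)θ, so θ = 749/(k−1).
Need P(X < 1820) = 0.95 with θ tied to k this way. Start at k = 2, θ = 749: P(X<1820) ≈ 0.698.
Too low — raise k to concentrate. Iterating converges to k ≈ 4.46.
Then θ = 749/(4.46−1) ≈ 217.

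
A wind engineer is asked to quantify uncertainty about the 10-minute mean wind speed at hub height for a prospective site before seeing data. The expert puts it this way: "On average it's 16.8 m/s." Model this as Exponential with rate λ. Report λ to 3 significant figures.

Exponential mean = 1/λ, so λ = 1/16.8 = 0.0595.

λ ≈ 0.0595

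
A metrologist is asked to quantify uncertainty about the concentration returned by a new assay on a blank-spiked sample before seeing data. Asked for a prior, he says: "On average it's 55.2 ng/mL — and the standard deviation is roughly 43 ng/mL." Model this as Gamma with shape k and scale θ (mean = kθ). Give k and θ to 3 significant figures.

For Gamma(k, scale θ): mean = kθ, variance = kθ², so CV = 1/√k.
CV = SD/mean = 43/55.2 = 0.779, hence k = 1/CV² = 1.65.
Then θ = mean/k = 55.2/1.65 = 33.5.

k ≈ 1.65, θ ≈ 33.5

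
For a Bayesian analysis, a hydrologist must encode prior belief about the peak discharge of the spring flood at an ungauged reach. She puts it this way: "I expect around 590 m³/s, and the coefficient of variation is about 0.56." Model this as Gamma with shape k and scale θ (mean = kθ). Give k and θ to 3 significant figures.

For Gamma(k, scale θ): mean = kθ, variance = kθ², so CV = 1/√k.
CV = 0.56, hence k = 1/CV² = 3.19.
Then θ = mean/k = 590/3.19 = 185.

k ≈ 3.19, θ ≈ 185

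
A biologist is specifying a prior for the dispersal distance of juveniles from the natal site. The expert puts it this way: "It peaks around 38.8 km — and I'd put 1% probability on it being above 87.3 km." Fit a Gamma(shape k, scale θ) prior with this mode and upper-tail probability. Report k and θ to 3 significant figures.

Gamma(k,θ) with k>1 has mode (k−1)θ, so θ = 38.8/(k−1).
Need P(X < 87.3) = 0.99 with θ tied to k this way. Start at k = 2, θ = 38.8: P(X<87.3) ≈ 0.657.
Too low — raise k to concentrate. Iterating converges to k ≈ 8.3.
Then θ = 38.8/(8.3−1) ≈ 5.32.

k ≈ 8.3, θ ≈ 5.32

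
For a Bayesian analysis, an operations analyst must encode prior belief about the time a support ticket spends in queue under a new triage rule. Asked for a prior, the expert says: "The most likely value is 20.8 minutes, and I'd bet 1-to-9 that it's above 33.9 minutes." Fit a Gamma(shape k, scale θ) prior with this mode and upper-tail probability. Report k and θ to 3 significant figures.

Gamma(k,θ) with k>1 has mode (k−1)θ, so θ = 20.8/(k−1).
Need P(X < 33.9) = 0.9 with θ tied to k this way. Start at k = 2, θ = 20.8: P(X<33.9) ≈ 0.485.
Too low — raise k to concentrate. Iterating converges to k ≈ 8.89.
Then θ = 20.8/(8.89−1) ≈ 2.63.

k ≈ 8.89, θ ≈ 2.63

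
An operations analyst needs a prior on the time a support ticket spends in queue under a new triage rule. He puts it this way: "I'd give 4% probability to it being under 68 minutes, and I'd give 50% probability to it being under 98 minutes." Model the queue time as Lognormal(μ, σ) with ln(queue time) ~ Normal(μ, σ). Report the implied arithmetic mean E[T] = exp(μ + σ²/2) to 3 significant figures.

E[T] ≈ 100 minutes

If T ~ Lognormal(μ,σ) then ln T ~ Normal(μ,σ), so the p-quantile of ln T is μ + z_p·σ.
ln(68) = 4.22 and ln(98) = 4.585; z_{0.04} = -1.751, z_{0.5} = 0.
σ = (4.585 − 4.22)/(0 − (-1.751)) = 0.209.
μ = 4.22 − (-1.751)·0.209 = 4.585.
E[T] = exp(μ + σ²/2) = exp(4.585 + 0.0218) = 100 minutes.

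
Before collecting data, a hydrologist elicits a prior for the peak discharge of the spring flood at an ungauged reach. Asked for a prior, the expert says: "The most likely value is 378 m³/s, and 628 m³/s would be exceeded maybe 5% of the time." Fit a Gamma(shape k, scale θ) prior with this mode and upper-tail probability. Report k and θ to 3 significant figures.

Gamma(k,θ) with k>1 has mode (k−1)θ, so θ = 378/(k−1).
Need P(X < 628) = 0.95 with θ tied to k this way. Start at k = 2, θ = 378: P(X<628) ≈ 0.495.
Too low — raise k to concentrate. Iterating converges to k ≈ 11.8.
Then θ = 378/(11.8−1) ≈ 34.9.

k ≈ 11.8, θ ≈ 34.9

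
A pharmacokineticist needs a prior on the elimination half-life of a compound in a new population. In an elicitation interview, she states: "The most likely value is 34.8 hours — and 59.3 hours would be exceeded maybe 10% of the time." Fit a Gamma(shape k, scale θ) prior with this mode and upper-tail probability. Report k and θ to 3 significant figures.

Gamma(k,θ) with k>1 has mode (k−1)θ, so θ = 34.8/(k−1).
Need P(X < 59.3) = 0.9 with θ tied to k this way. Start at k = 2, θ = 34.8: P(X<59.3) ≈ 0.508.
Too low — raise k to concentrate. Iterating converges to k ≈ 7.67.
Then θ = 34.8/(7.67−1) ≈ 5.22.

k ≈ 7.67, θ ≈ 5.22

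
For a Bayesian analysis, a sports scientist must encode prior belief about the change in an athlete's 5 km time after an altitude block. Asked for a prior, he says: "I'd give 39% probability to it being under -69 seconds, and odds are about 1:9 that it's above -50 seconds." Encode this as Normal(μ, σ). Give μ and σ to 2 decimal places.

For Normal(μ,σ), the p-quantile is μ + z_p·σ. Here z_{0.39} = -0.2793, z_{0.9} = 1.282.
So -69 = μ − 0.2793σ and -50 = μ + 1.282σ.
Subtracting: σ = (-50 − -69)/(1.282 − (-0.2793)) = 12.17.
Then μ = -69 − (-0.2793)·12.17 = -65.60.

μ = -65.60, σ = 12.17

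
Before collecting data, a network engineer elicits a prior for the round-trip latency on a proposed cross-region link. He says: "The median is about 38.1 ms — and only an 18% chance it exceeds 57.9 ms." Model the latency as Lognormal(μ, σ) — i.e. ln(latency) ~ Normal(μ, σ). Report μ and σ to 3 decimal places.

If T ~ Lognormal(μ,σ) then ln T ~ Normal(μ,σ), so the p-quantile of ln T is μ + z_p·σ.
ln(38.1) = 3.64 and ln(57.9) = 4.059; z_{0.5} = 0, z_{0.82} = 0.9154.
σ = (4.059 − 3.64)/(0.9154 − (0)) = 0.457.
μ = 3.64 − (0)·0.457 = 3.640.

μ ≈ 3.640, σ ≈ 0.457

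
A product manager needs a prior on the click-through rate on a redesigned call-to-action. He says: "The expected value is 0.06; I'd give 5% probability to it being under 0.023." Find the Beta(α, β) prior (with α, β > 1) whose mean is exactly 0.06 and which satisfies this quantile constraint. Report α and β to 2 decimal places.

α ≈ 4.58, β ≈ 71.74

With mean 0.06 fixed, write α = 0.06s, β = 0.94s where s = α+β.
Need P(θ < 0.023) = 0.05 under Beta(0.06s, 0.94s). Normal approximation: (q−m)/√(m(1−m)/s) ≈ z_{0.05} = -1.64, so s ≈ 0.06·0.94·(-1.64)²/(0.023−0.06)² = 111.5.
At s = 111.5: P(θ<0.023) ≈ 0.020. Adjusting to match 0.05 gives s ≈ 76.32.
So α = 0.06·76.32 ≈ 4.58, β = 0.94·76.32 ≈ 71.74.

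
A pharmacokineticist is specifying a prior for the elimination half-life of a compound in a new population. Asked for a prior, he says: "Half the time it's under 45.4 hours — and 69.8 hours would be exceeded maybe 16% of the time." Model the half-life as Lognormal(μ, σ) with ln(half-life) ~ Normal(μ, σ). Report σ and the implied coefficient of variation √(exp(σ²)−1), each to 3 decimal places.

σ ≈ 0.433, CV ≈ 0.454

If T ~ Lognormal(μ,σ) then ln T ~ Normal(μ,σ), so the p-quantile of ln T is μ + z_p·σ.
ln(45.4) = 3.816 and ln(69.8) = 4.246; z_{0.5} = 0, z_{0.84} = 0.9945.
σ = (4.246 − 3.816)/(0.9945 − (0)) = 0.433.
μ = 3.816 − (0)·0.433 = 3.816.
CV = √(exp(σ²)−1) = √(exp(0.1871)−1) = 0.454.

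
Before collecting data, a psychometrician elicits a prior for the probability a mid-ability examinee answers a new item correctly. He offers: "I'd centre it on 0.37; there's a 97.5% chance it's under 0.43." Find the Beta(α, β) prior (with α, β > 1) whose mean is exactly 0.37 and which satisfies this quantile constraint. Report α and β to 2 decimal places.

With mean 0.37 fixed, write α = 0.37s, β = 0.63s where s = α+β.
Need P(θ < 0.43) = 0.975 under Beta(0.37s, 0.63s). Normal approximation: (q−m)/√(m(1−m)/s) ≈ z_{0.975} = 1.96, so s ≈ 0.37·0.63·(1.96)²/(0.43−0.37)² = 248.7.
At s = 248.7: P(θ<0.43) ≈ 0.973. Adjusting to match 0.975 gives s ≈ 255.45.
So α = 0.37·255.45 ≈ 94.52, β = 0.63·255.45 ≈ 160.93.

α ≈ 94.52, β ≈ 160.93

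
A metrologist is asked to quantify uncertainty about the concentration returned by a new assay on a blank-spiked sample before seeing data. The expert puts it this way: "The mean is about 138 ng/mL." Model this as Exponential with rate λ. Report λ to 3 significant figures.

Exponential mean = 1/λ, so λ = 1/138.0 = 0.00725.

λ ≈ 0.00725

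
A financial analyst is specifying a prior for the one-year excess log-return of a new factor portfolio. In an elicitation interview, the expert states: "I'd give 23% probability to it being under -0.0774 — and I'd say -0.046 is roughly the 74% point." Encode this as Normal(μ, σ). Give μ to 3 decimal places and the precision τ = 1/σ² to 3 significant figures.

The p-quantile of Normal(μ,σ) is μ + z_p·σ, with z_{0.23} = -0.7388 and z_{0.74} = 0.6433.
Eliminate σ: μ = (z₂·x₁ − z₁·x₂)/(z₂ − z₁) = (0.6433·-0.0774 − (-0.7388)·-0.046)/1.382 = -0.061.
Then σ = (x₂ − x₁)/(z₂ − z₁) = (-0.046 − -0.0774)/1.382 = 0.023.
Precision τ = 1/σ² = 1/0.02272² = 1940.

μ = -0.061, τ = 1940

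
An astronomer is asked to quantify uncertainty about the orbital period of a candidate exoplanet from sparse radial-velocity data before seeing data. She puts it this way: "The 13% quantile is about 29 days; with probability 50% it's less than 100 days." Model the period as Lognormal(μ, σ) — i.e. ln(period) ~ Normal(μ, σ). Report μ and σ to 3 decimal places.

If T ~ Lognormal(μ,σ) then ln T ~ Normal(μ,σ), so the p-quantile of ln T is μ + z_p·σ.
ln(29) = 3.367 and ln(100) = 4.605; z_{0.13} = -1.126, z_{0.5} = 0.
σ = (4.605 − 3.367)/(0 − (-1.126)) = 1.099.
μ = 3.367 − (-1.126)·1.099 = 4.605.

μ ≈ 4.605, σ ≈ 1.099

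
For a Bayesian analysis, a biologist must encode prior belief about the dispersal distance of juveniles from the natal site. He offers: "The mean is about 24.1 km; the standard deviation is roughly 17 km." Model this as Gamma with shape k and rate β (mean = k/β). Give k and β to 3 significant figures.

For Gamma(k, rate β): mean = k/β, variance = k/β², so CV = 1/√k.
CV = SD/mean = 17/24.1 = 0.7054, hence k = 1/CV² = 2.01.
Then β = k/mean = 2.01/24.1 = 0.0834.

k ≈ 2.01, β ≈ 0.0834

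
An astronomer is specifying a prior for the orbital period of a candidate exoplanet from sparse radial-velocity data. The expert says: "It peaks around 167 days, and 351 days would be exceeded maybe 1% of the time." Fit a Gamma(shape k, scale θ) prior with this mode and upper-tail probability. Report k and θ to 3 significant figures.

Gamma(k,θ) with k>1 has mode (k−1)θ, so θ = 167/(k−1).
Need P(X < 351) = 0.99 with θ tied to k this way. Start at k = 2, θ = 167: P(X<351) ≈ 0.621.
Too low — raise k to concentrate. Iterating converges to k ≈ 9.82.
Then θ = 167/(9.82−1) ≈ 18.9.

k ≈ 9.82, θ ≈ 18.9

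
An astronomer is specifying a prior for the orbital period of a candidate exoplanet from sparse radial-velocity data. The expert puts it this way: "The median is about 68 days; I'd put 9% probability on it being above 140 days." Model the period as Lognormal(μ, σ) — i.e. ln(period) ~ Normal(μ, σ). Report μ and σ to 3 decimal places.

If T ~ Lognormal(μ,σ) then ln T ~ Normal(μ,σ), so the p-quantile of ln T is μ + z_p·σ.
ln(68) = 4.22 and ln(140) = 4.942; z_{0.5} = 0, z_{0.91} = 1.341.
σ = (4.942 − 4.22)/(1.341 − (0)) = 0.539.
μ = 4.22 − (0)·0.539 = 4.220.

μ ≈ 4.220, σ ≈ 0.539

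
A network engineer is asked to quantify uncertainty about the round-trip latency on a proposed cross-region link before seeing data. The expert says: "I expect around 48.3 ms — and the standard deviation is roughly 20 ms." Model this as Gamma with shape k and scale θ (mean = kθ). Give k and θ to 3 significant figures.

For Gamma(k, scale θ): mean = kθ, variance = kθ², so CV = 1/√k.
CV = SD/mean = 20/48.3 = 0.4141, hence k = 1/CV² = 5.83.
Then θ = mean/k = 48.3/5.83 = 8.28.

k ≈ 5.83, θ ≈ 8.28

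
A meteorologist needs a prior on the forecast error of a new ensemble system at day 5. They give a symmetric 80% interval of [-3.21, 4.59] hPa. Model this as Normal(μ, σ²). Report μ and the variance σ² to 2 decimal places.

A symmetric 80% interval runs μ ± z·σ with z = 1.282.
Half-width = 3.9, so σ = 3.9/1.282 = 3.043 and σ² = 9.26.
μ is the interval midpoint, 0.69.

μ = 0.69, σ² = 9.26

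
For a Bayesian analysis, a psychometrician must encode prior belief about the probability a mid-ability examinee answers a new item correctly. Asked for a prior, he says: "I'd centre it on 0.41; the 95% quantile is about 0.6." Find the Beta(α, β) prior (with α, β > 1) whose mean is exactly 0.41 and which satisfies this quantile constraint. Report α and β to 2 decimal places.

With mean 0.41 fixed, write α = 0.41s, β = 0.59s where s = α+β.
Need P(θ < 0.6) = 0.95 under Beta(0.41s, 0.59s). Normal approximation: (q−m)/√(m(1−m)/s) ≈ z_{0.95} = 1.64, so s ≈ 0.41·0.59·(1.64)²/(0.6−0.41)² = 18.1.
At s = 18.1: P(θ<0.6) ≈ 0.949. Adjusting to match 0.95 gives s ≈ 18.34.
So α = 0.41·18.34 ≈ 7.52, β = 0.59·18.34 ≈ 10.82.

α ≈ 7.52, β ≈ 10.82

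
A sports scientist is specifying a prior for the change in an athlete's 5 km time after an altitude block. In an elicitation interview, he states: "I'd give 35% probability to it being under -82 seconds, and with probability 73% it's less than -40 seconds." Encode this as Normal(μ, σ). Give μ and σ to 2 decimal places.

The p-quantile of Normal(μ,σ) is μ + z_p·σ, with z_{0.35} = -0.3853 and z_{0.73} = 0.6128.
Eliminate σ: μ = (z₂·x₁ − z₁·x₂)/(z₂ − z₁) = (0.6128·-82 − (-0.3853)·-40)/0.9981 = -65.79.
Then σ = (x₂ − x₁)/(z₂ − z₁) = (-40 − -82)/0.9981 = 42.08.

μ = -65.79, σ = 42.08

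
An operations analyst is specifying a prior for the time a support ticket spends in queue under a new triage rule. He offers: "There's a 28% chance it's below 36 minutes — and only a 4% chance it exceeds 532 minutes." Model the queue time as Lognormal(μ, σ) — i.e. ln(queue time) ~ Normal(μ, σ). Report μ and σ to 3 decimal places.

If T ~ Lognormal(μ,σ) then ln T ~ Normal(μ,σ), so the p-quantile of ln T is μ + z_p·σ.
ln(36) = 3.584 and ln(532) = 6.277; z_{0.28} = -0.5828, z_{0.96} = 1.751.
σ = (6.277 − 3.584)/(1.751 − (-0.5828)) = 1.154.
μ = 3.584 − (-0.5828)·1.154 = 4.256.

μ ≈ 4.256, σ ≈ 1.154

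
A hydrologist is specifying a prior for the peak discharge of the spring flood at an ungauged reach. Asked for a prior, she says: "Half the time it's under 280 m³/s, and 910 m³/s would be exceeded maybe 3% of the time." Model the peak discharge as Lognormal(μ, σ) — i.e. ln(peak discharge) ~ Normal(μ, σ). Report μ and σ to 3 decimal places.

μ ≈ 5.635, σ ≈ 0.627

If T ~ Lognormal(μ,σ) then ln T ~ Normal(μ,σ), so the p-quantile of ln T is μ + z_p·σ.
ln(280) = 5.635 and ln(910) = 6.813; z_{0.5} = 0, z_{0.97} = 1.881.
σ = (6.813 − 5.635)/(1.881 − (0)) = 0.627.
μ = 5.635 − (0)·0.627 = 5.635.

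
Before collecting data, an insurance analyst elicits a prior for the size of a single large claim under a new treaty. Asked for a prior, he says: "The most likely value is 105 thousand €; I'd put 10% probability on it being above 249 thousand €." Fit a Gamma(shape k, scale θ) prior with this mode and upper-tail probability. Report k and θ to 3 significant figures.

Gamma(k,θ) with k>1 has mode (k−1)θ, so θ = 105/(k−1).
Need P(X < 249) = 0.9 with θ tied to k this way. Start at k = 2, θ = 105: P(X<249) ≈ 0.685.
Too low — raise k to concentrate. Iterating converges to k ≈ 3.58.
Then θ = 105/(3.58−1) ≈ 40.7.

k ≈ 3.58, θ ≈ 40.7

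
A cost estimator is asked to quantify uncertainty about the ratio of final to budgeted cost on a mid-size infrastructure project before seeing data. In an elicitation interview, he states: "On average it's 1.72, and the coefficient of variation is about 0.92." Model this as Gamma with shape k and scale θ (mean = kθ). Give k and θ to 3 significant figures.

k ≈ 1.18, θ ≈ 1.46

For Gamma(k, scale θ): mean = kθ, variance = kθ², so CV = 1/√k.
CV = 0.92, hence k = 1/CV² = 1.18.
Then θ = mean/k = 1.72/1.18 = 1.46.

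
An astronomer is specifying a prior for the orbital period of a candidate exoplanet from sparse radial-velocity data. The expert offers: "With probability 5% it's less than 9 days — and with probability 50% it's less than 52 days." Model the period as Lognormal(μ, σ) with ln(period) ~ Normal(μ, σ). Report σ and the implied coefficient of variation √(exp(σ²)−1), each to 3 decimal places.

σ ≈ 1.066, CV ≈ 1.455

If T ~ Lognormal(μ,σ) then ln T ~ Normal(μ,σ), so the p-quantile of ln T is μ + z_p·σ.
ln(9) = 2.197 and ln(52) = 3.951; z_{0.05} = -1.645, z_{0.5} = 0.
σ = (3.951 − 2.197)/(0 − (-1.645)) = 1.066.
μ = 2.197 − (-1.645)·1.066 = 3.951.
CV = √(exp(σ²)−1) = √(exp(1.1371)−1) = 1.455.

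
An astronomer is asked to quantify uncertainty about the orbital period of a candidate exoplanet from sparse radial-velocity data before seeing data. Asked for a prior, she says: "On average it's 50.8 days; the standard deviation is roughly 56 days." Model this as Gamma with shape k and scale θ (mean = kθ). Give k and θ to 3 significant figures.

k ≈ 0.823, θ ≈ 61.7

For Gamma(k, scale θ): mean = kθ, variance = kθ², so CV = 1/√k.
CV = SD/mean = 56/50.8 = 1.102, hence k = 1/CV² = 0.823.
Then θ = mean/k = 50.8/0.823 = 61.7.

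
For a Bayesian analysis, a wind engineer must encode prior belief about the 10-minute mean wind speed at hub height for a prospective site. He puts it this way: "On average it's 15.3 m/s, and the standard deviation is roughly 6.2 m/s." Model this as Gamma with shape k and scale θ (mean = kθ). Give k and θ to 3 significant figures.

For Gamma(k, scale θ): mean = kθ, variance = kθ², so CV = 1/√k.
CV = SD/mean = 6.2/15.3 = 0.4052, hence k = 1/CV² = 6.09.
Then θ = mean/k = 15.3/6.09 = 2.51.

k ≈ 6.09, θ ≈ 2.51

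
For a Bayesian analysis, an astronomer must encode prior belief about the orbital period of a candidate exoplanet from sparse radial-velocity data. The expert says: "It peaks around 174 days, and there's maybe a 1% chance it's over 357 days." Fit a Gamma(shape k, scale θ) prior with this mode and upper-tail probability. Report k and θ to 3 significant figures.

Gamma(k,θ) with k>1 has mode (k−1)θ, so θ = 174/(k−1).
Need P(X < 357) = 0.99 with θ tied to k this way. Start at k = 2, θ = 174: P(X<357) ≈ 0.608.
Too low — raise k to concentrate. Iterating converges to k ≈ 10.5.
Then θ = 174/(10.5−1) ≈ 18.4.

k ≈ 10.5, θ ≈ 18.4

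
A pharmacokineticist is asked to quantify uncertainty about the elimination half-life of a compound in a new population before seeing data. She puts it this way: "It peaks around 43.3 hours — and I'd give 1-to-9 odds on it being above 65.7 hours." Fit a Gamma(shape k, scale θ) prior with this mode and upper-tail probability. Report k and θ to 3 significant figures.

Gamma(k,θ) with k>1 has mode (k−1)θ, so θ = 43.3/(k−1).
Need P(X < 65.7) = 0.9 with θ tied to k this way. Start at k = 2, θ = 43.3: P(X<65.7) ≈ 0.448.
Too low — raise k to concentrate. Iterating converges to k ≈ 11.7.
Then θ = 43.3/(11.7−1) ≈ 4.04.

k ≈ 11.7, θ ≈ 4.04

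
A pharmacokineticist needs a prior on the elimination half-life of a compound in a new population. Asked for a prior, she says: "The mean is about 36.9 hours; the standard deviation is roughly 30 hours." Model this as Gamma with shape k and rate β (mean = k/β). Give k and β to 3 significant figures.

k ≈ 1.51, β ≈ 0.041

For Gamma(k, rate β): mean = k/β, variance = k/β², so CV = 1/√k.
CV = SD/mean = 30/36.9 = 0.813, hence k = 1/CV² = 1.51.
Then β = k/mean = 1.51/36.9 = 0.041.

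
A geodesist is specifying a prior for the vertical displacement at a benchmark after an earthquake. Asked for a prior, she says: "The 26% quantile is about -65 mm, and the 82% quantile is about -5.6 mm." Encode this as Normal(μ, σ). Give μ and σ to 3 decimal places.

The p-quantile of Normal(μ,σ) is μ + z_p·σ, with z_{0.26} = -0.6433 and z_{0.82} = 0.9154.
Eliminate σ: μ = (z₂·x₁ − z₁·x₂)/(z₂ − z₁) = (0.9154·-65 − (-0.6433)·-5.6)/1.559 = -40.483.
Then σ = (x₂ − x₁)/(z₂ − z₁) = (-5.6 − -65)/1.559 = 38.108.

μ = -40.483, σ = 38.108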